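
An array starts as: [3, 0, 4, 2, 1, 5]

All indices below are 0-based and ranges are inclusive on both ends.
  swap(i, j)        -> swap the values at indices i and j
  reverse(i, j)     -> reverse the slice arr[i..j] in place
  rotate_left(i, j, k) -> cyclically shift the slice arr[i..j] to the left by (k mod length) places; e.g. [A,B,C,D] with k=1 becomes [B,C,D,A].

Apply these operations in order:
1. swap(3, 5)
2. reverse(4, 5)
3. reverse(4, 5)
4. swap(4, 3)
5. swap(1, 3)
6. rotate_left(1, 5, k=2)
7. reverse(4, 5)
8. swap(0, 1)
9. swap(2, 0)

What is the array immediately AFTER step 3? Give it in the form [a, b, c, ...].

Answer: [3, 0, 4, 5, 1, 2]

Derivation:
After 1 (swap(3, 5)): [3, 0, 4, 5, 1, 2]
After 2 (reverse(4, 5)): [3, 0, 4, 5, 2, 1]
After 3 (reverse(4, 5)): [3, 0, 4, 5, 1, 2]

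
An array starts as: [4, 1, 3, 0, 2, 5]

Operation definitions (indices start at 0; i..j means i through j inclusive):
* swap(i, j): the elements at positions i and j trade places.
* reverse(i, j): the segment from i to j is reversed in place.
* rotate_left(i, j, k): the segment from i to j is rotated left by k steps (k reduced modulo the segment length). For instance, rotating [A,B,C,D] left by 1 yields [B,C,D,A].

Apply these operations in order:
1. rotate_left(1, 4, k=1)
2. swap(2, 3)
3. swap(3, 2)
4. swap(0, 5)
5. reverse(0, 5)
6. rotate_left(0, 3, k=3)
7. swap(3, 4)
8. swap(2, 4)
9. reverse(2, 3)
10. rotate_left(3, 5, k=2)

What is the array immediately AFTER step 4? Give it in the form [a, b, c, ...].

Answer: [5, 3, 0, 2, 1, 4]

Derivation:
After 1 (rotate_left(1, 4, k=1)): [4, 3, 0, 2, 1, 5]
After 2 (swap(2, 3)): [4, 3, 2, 0, 1, 5]
After 3 (swap(3, 2)): [4, 3, 0, 2, 1, 5]
After 4 (swap(0, 5)): [5, 3, 0, 2, 1, 4]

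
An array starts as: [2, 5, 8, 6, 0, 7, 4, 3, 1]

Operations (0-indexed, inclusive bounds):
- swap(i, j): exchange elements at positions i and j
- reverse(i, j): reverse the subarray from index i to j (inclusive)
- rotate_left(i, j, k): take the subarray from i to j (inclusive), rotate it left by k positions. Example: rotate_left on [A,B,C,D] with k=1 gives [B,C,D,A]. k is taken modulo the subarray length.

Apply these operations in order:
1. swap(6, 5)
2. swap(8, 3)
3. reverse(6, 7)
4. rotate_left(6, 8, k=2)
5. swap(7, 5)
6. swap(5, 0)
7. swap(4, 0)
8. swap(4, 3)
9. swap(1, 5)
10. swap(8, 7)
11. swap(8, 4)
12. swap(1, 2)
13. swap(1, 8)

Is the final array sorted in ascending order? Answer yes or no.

After 1 (swap(6, 5)): [2, 5, 8, 6, 0, 4, 7, 3, 1]
After 2 (swap(8, 3)): [2, 5, 8, 1, 0, 4, 7, 3, 6]
After 3 (reverse(6, 7)): [2, 5, 8, 1, 0, 4, 3, 7, 6]
After 4 (rotate_left(6, 8, k=2)): [2, 5, 8, 1, 0, 4, 6, 3, 7]
After 5 (swap(7, 5)): [2, 5, 8, 1, 0, 3, 6, 4, 7]
After 6 (swap(5, 0)): [3, 5, 8, 1, 0, 2, 6, 4, 7]
After 7 (swap(4, 0)): [0, 5, 8, 1, 3, 2, 6, 4, 7]
After 8 (swap(4, 3)): [0, 5, 8, 3, 1, 2, 6, 4, 7]
After 9 (swap(1, 5)): [0, 2, 8, 3, 1, 5, 6, 4, 7]
After 10 (swap(8, 7)): [0, 2, 8, 3, 1, 5, 6, 7, 4]
After 11 (swap(8, 4)): [0, 2, 8, 3, 4, 5, 6, 7, 1]
After 12 (swap(1, 2)): [0, 8, 2, 3, 4, 5, 6, 7, 1]
After 13 (swap(1, 8)): [0, 1, 2, 3, 4, 5, 6, 7, 8]

Answer: yes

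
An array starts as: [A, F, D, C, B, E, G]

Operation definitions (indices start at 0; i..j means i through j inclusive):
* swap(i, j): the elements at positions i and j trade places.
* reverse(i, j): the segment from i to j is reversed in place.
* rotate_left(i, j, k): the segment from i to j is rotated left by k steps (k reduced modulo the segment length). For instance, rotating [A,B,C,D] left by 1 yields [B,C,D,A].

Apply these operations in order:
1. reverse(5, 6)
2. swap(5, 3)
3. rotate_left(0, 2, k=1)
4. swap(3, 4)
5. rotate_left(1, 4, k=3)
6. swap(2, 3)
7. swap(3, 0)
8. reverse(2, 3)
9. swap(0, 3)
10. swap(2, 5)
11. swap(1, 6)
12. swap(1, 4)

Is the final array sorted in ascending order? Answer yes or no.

Answer: yes

Derivation:
After 1 (reverse(5, 6)): [A, F, D, C, B, G, E]
After 2 (swap(5, 3)): [A, F, D, G, B, C, E]
After 3 (rotate_left(0, 2, k=1)): [F, D, A, G, B, C, E]
After 4 (swap(3, 4)): [F, D, A, B, G, C, E]
After 5 (rotate_left(1, 4, k=3)): [F, G, D, A, B, C, E]
After 6 (swap(2, 3)): [F, G, A, D, B, C, E]
After 7 (swap(3, 0)): [D, G, A, F, B, C, E]
After 8 (reverse(2, 3)): [D, G, F, A, B, C, E]
After 9 (swap(0, 3)): [A, G, F, D, B, C, E]
After 10 (swap(2, 5)): [A, G, C, D, B, F, E]
After 11 (swap(1, 6)): [A, E, C, D, B, F, G]
After 12 (swap(1, 4)): [A, B, C, D, E, F, G]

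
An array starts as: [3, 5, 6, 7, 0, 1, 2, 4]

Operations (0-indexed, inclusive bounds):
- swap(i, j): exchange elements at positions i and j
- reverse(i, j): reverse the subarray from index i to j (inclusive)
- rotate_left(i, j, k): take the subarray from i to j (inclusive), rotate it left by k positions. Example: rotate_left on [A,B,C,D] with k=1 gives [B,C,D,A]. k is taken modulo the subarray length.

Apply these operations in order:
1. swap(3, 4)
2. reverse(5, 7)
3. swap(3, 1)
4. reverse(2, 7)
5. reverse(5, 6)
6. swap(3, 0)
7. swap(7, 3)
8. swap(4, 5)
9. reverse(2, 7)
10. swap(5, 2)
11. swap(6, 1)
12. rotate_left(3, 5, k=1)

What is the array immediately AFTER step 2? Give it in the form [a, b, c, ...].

Answer: [3, 5, 6, 0, 7, 4, 2, 1]

Derivation:
After 1 (swap(3, 4)): [3, 5, 6, 0, 7, 1, 2, 4]
After 2 (reverse(5, 7)): [3, 5, 6, 0, 7, 4, 2, 1]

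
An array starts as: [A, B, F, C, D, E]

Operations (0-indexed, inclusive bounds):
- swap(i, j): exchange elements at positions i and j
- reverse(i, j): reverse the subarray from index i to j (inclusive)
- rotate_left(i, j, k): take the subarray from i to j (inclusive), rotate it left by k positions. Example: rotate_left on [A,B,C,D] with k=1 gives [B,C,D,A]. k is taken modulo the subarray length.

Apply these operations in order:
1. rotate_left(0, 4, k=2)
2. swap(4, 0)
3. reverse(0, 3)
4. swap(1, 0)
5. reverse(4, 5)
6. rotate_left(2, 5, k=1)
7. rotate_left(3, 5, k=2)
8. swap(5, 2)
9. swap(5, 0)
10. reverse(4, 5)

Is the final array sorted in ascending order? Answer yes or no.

Answer: no

Derivation:
After 1 (rotate_left(0, 4, k=2)): [F, C, D, A, B, E]
After 2 (swap(4, 0)): [B, C, D, A, F, E]
After 3 (reverse(0, 3)): [A, D, C, B, F, E]
After 4 (swap(1, 0)): [D, A, C, B, F, E]
After 5 (reverse(4, 5)): [D, A, C, B, E, F]
After 6 (rotate_left(2, 5, k=1)): [D, A, B, E, F, C]
After 7 (rotate_left(3, 5, k=2)): [D, A, B, C, E, F]
After 8 (swap(5, 2)): [D, A, F, C, E, B]
After 9 (swap(5, 0)): [B, A, F, C, E, D]
After 10 (reverse(4, 5)): [B, A, F, C, D, E]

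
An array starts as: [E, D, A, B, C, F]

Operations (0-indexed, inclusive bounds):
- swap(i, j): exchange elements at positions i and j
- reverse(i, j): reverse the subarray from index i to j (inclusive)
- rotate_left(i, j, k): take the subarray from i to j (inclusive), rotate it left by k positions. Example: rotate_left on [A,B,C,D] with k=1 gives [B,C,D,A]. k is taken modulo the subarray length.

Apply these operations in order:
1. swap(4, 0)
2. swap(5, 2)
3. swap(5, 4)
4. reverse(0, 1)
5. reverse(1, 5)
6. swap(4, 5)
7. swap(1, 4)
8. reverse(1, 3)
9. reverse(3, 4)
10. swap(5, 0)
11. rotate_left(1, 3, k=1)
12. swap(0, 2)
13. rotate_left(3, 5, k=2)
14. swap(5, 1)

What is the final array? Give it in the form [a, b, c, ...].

After 1 (swap(4, 0)): [C, D, A, B, E, F]
After 2 (swap(5, 2)): [C, D, F, B, E, A]
After 3 (swap(5, 4)): [C, D, F, B, A, E]
After 4 (reverse(0, 1)): [D, C, F, B, A, E]
After 5 (reverse(1, 5)): [D, E, A, B, F, C]
After 6 (swap(4, 5)): [D, E, A, B, C, F]
After 7 (swap(1, 4)): [D, C, A, B, E, F]
After 8 (reverse(1, 3)): [D, B, A, C, E, F]
After 9 (reverse(3, 4)): [D, B, A, E, C, F]
After 10 (swap(5, 0)): [F, B, A, E, C, D]
After 11 (rotate_left(1, 3, k=1)): [F, A, E, B, C, D]
After 12 (swap(0, 2)): [E, A, F, B, C, D]
After 13 (rotate_left(3, 5, k=2)): [E, A, F, D, B, C]
After 14 (swap(5, 1)): [E, C, F, D, B, A]

Answer: [E, C, F, D, B, A]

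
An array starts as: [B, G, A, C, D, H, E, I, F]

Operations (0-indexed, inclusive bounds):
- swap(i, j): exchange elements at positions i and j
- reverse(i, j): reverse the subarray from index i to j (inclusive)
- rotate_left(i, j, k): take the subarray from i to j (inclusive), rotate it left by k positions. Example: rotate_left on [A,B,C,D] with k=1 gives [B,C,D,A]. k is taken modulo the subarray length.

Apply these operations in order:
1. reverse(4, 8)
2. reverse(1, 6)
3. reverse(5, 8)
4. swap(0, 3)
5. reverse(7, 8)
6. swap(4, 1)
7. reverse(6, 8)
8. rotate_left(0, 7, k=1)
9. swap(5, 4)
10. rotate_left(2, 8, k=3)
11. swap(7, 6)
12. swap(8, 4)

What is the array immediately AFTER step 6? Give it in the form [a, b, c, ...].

Answer: [F, C, I, B, E, D, H, A, G]

Derivation:
After 1 (reverse(4, 8)): [B, G, A, C, F, I, E, H, D]
After 2 (reverse(1, 6)): [B, E, I, F, C, A, G, H, D]
After 3 (reverse(5, 8)): [B, E, I, F, C, D, H, G, A]
After 4 (swap(0, 3)): [F, E, I, B, C, D, H, G, A]
After 5 (reverse(7, 8)): [F, E, I, B, C, D, H, A, G]
After 6 (swap(4, 1)): [F, C, I, B, E, D, H, A, G]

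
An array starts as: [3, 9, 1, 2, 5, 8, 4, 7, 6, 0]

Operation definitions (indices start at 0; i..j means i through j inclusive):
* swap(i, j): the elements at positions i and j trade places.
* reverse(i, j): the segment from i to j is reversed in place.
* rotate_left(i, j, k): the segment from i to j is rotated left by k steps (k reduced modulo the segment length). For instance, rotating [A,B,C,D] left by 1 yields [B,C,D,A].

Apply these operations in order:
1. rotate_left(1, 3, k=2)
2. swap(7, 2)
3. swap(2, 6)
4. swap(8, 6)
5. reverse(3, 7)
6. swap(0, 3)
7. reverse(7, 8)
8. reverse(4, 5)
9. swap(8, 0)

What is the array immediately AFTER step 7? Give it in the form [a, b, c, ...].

Answer: [9, 2, 4, 3, 6, 8, 5, 7, 1, 0]

Derivation:
After 1 (rotate_left(1, 3, k=2)): [3, 2, 9, 1, 5, 8, 4, 7, 6, 0]
After 2 (swap(7, 2)): [3, 2, 7, 1, 5, 8, 4, 9, 6, 0]
After 3 (swap(2, 6)): [3, 2, 4, 1, 5, 8, 7, 9, 6, 0]
After 4 (swap(8, 6)): [3, 2, 4, 1, 5, 8, 6, 9, 7, 0]
After 5 (reverse(3, 7)): [3, 2, 4, 9, 6, 8, 5, 1, 7, 0]
After 6 (swap(0, 3)): [9, 2, 4, 3, 6, 8, 5, 1, 7, 0]
After 7 (reverse(7, 8)): [9, 2, 4, 3, 6, 8, 5, 7, 1, 0]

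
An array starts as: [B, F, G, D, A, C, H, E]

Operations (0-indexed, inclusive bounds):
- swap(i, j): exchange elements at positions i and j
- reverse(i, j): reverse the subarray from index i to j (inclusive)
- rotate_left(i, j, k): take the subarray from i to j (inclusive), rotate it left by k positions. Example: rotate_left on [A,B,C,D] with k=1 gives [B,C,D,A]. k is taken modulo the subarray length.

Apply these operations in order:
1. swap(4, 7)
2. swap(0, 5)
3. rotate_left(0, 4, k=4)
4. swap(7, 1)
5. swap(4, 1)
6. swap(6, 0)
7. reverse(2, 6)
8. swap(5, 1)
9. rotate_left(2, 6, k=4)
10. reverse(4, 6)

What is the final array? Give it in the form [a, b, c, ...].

Answer: [H, G, F, E, D, A, B, C]

Derivation:
After 1 (swap(4, 7)): [B, F, G, D, E, C, H, A]
After 2 (swap(0, 5)): [C, F, G, D, E, B, H, A]
After 3 (rotate_left(0, 4, k=4)): [E, C, F, G, D, B, H, A]
After 4 (swap(7, 1)): [E, A, F, G, D, B, H, C]
After 5 (swap(4, 1)): [E, D, F, G, A, B, H, C]
After 6 (swap(6, 0)): [H, D, F, G, A, B, E, C]
After 7 (reverse(2, 6)): [H, D, E, B, A, G, F, C]
After 8 (swap(5, 1)): [H, G, E, B, A, D, F, C]
After 9 (rotate_left(2, 6, k=4)): [H, G, F, E, B, A, D, C]
After 10 (reverse(4, 6)): [H, G, F, E, D, A, B, C]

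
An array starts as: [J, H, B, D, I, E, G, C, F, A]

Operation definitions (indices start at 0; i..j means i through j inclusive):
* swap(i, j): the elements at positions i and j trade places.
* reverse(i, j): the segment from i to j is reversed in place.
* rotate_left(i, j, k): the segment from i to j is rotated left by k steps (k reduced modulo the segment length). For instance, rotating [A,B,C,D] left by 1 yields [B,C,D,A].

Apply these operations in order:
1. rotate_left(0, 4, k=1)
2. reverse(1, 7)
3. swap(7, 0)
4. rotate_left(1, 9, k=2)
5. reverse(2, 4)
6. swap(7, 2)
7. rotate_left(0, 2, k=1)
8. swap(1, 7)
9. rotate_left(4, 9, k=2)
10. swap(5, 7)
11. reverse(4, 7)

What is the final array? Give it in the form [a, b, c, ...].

After 1 (rotate_left(0, 4, k=1)): [H, B, D, I, J, E, G, C, F, A]
After 2 (reverse(1, 7)): [H, C, G, E, J, I, D, B, F, A]
After 3 (swap(7, 0)): [B, C, G, E, J, I, D, H, F, A]
After 4 (rotate_left(1, 9, k=2)): [B, E, J, I, D, H, F, A, C, G]
After 5 (reverse(2, 4)): [B, E, D, I, J, H, F, A, C, G]
After 6 (swap(7, 2)): [B, E, A, I, J, H, F, D, C, G]
After 7 (rotate_left(0, 2, k=1)): [E, A, B, I, J, H, F, D, C, G]
After 8 (swap(1, 7)): [E, D, B, I, J, H, F, A, C, G]
After 9 (rotate_left(4, 9, k=2)): [E, D, B, I, F, A, C, G, J, H]
After 10 (swap(5, 7)): [E, D, B, I, F, G, C, A, J, H]
After 11 (reverse(4, 7)): [E, D, B, I, A, C, G, F, J, H]

Answer: [E, D, B, I, A, C, G, F, J, H]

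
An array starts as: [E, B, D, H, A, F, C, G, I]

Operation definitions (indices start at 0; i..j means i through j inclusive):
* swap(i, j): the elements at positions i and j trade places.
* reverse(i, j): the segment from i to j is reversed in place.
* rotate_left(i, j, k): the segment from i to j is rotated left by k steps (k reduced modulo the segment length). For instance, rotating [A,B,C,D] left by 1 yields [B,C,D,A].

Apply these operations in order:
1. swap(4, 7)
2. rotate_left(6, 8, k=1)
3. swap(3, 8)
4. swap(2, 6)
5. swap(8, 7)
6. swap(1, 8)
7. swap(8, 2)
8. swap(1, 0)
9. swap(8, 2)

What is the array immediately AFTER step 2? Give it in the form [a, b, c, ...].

After 1 (swap(4, 7)): [E, B, D, H, G, F, C, A, I]
After 2 (rotate_left(6, 8, k=1)): [E, B, D, H, G, F, A, I, C]

Answer: [E, B, D, H, G, F, A, I, C]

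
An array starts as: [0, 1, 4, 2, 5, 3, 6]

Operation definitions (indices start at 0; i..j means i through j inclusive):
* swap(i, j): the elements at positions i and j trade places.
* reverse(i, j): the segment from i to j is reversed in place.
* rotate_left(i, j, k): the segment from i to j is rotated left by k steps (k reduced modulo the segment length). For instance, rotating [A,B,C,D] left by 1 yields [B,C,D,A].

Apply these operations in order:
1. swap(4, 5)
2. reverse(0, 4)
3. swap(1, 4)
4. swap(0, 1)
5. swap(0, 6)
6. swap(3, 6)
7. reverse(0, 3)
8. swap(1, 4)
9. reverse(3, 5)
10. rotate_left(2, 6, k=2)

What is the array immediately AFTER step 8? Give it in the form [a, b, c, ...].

Answer: [0, 2, 3, 6, 4, 5, 1]

Derivation:
After 1 (swap(4, 5)): [0, 1, 4, 2, 3, 5, 6]
After 2 (reverse(0, 4)): [3, 2, 4, 1, 0, 5, 6]
After 3 (swap(1, 4)): [3, 0, 4, 1, 2, 5, 6]
After 4 (swap(0, 1)): [0, 3, 4, 1, 2, 5, 6]
After 5 (swap(0, 6)): [6, 3, 4, 1, 2, 5, 0]
After 6 (swap(3, 6)): [6, 3, 4, 0, 2, 5, 1]
After 7 (reverse(0, 3)): [0, 4, 3, 6, 2, 5, 1]
After 8 (swap(1, 4)): [0, 2, 3, 6, 4, 5, 1]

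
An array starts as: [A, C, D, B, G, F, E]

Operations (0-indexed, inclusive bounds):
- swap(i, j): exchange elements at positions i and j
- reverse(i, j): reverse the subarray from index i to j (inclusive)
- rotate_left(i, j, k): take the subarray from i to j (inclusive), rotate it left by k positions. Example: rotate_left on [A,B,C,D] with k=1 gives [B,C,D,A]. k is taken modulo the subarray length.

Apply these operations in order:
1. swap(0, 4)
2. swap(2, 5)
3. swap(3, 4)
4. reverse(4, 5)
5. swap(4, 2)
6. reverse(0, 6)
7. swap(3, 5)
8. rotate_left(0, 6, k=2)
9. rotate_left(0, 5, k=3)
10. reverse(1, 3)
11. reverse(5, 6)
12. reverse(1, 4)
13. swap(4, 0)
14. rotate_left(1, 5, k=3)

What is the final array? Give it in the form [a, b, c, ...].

After 1 (swap(0, 4)): [G, C, D, B, A, F, E]
After 2 (swap(2, 5)): [G, C, F, B, A, D, E]
After 3 (swap(3, 4)): [G, C, F, A, B, D, E]
After 4 (reverse(4, 5)): [G, C, F, A, D, B, E]
After 5 (swap(4, 2)): [G, C, D, A, F, B, E]
After 6 (reverse(0, 6)): [E, B, F, A, D, C, G]
After 7 (swap(3, 5)): [E, B, F, C, D, A, G]
After 8 (rotate_left(0, 6, k=2)): [F, C, D, A, G, E, B]
After 9 (rotate_left(0, 5, k=3)): [A, G, E, F, C, D, B]
After 10 (reverse(1, 3)): [A, F, E, G, C, D, B]
After 11 (reverse(5, 6)): [A, F, E, G, C, B, D]
After 12 (reverse(1, 4)): [A, C, G, E, F, B, D]
After 13 (swap(4, 0)): [F, C, G, E, A, B, D]
After 14 (rotate_left(1, 5, k=3)): [F, A, B, C, G, E, D]

Answer: [F, A, B, C, G, E, D]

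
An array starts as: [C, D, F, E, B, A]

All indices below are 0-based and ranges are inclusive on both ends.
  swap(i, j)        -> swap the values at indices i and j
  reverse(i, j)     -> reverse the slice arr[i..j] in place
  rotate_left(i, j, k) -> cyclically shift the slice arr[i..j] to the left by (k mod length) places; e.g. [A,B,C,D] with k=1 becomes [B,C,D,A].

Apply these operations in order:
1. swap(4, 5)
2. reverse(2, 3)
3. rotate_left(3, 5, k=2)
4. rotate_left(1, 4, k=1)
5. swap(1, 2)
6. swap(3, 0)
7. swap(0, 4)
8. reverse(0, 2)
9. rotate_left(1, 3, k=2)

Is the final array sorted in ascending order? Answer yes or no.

Answer: no

Derivation:
After 1 (swap(4, 5)): [C, D, F, E, A, B]
After 2 (reverse(2, 3)): [C, D, E, F, A, B]
After 3 (rotate_left(3, 5, k=2)): [C, D, E, B, F, A]
After 4 (rotate_left(1, 4, k=1)): [C, E, B, F, D, A]
After 5 (swap(1, 2)): [C, B, E, F, D, A]
After 6 (swap(3, 0)): [F, B, E, C, D, A]
After 7 (swap(0, 4)): [D, B, E, C, F, A]
After 8 (reverse(0, 2)): [E, B, D, C, F, A]
After 9 (rotate_left(1, 3, k=2)): [E, C, B, D, F, A]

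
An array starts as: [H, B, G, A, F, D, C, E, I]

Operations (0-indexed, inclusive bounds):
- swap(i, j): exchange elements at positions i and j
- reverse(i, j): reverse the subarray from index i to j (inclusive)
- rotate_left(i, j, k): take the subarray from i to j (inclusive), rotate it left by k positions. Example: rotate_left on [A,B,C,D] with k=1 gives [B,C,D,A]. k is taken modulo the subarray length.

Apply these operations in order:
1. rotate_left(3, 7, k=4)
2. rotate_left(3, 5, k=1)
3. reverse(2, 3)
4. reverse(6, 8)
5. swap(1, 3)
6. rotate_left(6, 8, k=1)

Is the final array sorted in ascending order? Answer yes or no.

After 1 (rotate_left(3, 7, k=4)): [H, B, G, E, A, F, D, C, I]
After 2 (rotate_left(3, 5, k=1)): [H, B, G, A, F, E, D, C, I]
After 3 (reverse(2, 3)): [H, B, A, G, F, E, D, C, I]
After 4 (reverse(6, 8)): [H, B, A, G, F, E, I, C, D]
After 5 (swap(1, 3)): [H, G, A, B, F, E, I, C, D]
After 6 (rotate_left(6, 8, k=1)): [H, G, A, B, F, E, C, D, I]

Answer: no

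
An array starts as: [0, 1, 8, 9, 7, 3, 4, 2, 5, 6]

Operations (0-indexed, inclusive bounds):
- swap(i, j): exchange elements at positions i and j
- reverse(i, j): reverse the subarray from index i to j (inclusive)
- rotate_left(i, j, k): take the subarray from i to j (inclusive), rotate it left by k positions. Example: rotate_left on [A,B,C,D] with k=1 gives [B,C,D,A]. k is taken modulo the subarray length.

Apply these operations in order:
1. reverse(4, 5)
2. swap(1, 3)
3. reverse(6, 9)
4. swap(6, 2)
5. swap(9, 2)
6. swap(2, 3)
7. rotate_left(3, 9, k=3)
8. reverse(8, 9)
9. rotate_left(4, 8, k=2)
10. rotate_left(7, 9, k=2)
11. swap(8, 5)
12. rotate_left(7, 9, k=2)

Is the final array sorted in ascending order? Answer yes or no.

After 1 (reverse(4, 5)): [0, 1, 8, 9, 3, 7, 4, 2, 5, 6]
After 2 (swap(1, 3)): [0, 9, 8, 1, 3, 7, 4, 2, 5, 6]
After 3 (reverse(6, 9)): [0, 9, 8, 1, 3, 7, 6, 5, 2, 4]
After 4 (swap(6, 2)): [0, 9, 6, 1, 3, 7, 8, 5, 2, 4]
After 5 (swap(9, 2)): [0, 9, 4, 1, 3, 7, 8, 5, 2, 6]
After 6 (swap(2, 3)): [0, 9, 1, 4, 3, 7, 8, 5, 2, 6]
After 7 (rotate_left(3, 9, k=3)): [0, 9, 1, 8, 5, 2, 6, 4, 3, 7]
After 8 (reverse(8, 9)): [0, 9, 1, 8, 5, 2, 6, 4, 7, 3]
After 9 (rotate_left(4, 8, k=2)): [0, 9, 1, 8, 6, 4, 7, 5, 2, 3]
After 10 (rotate_left(7, 9, k=2)): [0, 9, 1, 8, 6, 4, 7, 3, 5, 2]
After 11 (swap(8, 5)): [0, 9, 1, 8, 6, 5, 7, 3, 4, 2]
After 12 (rotate_left(7, 9, k=2)): [0, 9, 1, 8, 6, 5, 7, 2, 3, 4]

Answer: no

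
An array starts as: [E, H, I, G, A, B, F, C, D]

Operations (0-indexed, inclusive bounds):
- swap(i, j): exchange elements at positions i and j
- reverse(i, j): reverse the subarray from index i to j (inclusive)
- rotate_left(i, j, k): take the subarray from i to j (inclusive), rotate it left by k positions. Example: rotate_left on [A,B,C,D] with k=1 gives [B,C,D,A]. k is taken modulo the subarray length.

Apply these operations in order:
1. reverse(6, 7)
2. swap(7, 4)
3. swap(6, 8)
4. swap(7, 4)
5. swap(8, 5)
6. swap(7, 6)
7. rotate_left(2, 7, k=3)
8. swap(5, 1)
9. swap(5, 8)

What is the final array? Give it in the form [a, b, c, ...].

After 1 (reverse(6, 7)): [E, H, I, G, A, B, C, F, D]
After 2 (swap(7, 4)): [E, H, I, G, F, B, C, A, D]
After 3 (swap(6, 8)): [E, H, I, G, F, B, D, A, C]
After 4 (swap(7, 4)): [E, H, I, G, A, B, D, F, C]
After 5 (swap(8, 5)): [E, H, I, G, A, C, D, F, B]
After 6 (swap(7, 6)): [E, H, I, G, A, C, F, D, B]
After 7 (rotate_left(2, 7, k=3)): [E, H, C, F, D, I, G, A, B]
After 8 (swap(5, 1)): [E, I, C, F, D, H, G, A, B]
After 9 (swap(5, 8)): [E, I, C, F, D, B, G, A, H]

Answer: [E, I, C, F, D, B, G, A, H]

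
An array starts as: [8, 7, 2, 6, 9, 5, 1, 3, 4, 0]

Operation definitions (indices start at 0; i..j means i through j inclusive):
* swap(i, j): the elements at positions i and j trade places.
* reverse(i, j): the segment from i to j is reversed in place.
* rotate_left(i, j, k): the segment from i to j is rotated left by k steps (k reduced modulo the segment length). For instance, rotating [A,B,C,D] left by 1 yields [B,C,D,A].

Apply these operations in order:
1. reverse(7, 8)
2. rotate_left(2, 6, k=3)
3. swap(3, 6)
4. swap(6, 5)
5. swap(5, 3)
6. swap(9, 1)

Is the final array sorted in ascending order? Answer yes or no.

After 1 (reverse(7, 8)): [8, 7, 2, 6, 9, 5, 1, 4, 3, 0]
After 2 (rotate_left(2, 6, k=3)): [8, 7, 5, 1, 2, 6, 9, 4, 3, 0]
After 3 (swap(3, 6)): [8, 7, 5, 9, 2, 6, 1, 4, 3, 0]
After 4 (swap(6, 5)): [8, 7, 5, 9, 2, 1, 6, 4, 3, 0]
After 5 (swap(5, 3)): [8, 7, 5, 1, 2, 9, 6, 4, 3, 0]
After 6 (swap(9, 1)): [8, 0, 5, 1, 2, 9, 6, 4, 3, 7]

Answer: no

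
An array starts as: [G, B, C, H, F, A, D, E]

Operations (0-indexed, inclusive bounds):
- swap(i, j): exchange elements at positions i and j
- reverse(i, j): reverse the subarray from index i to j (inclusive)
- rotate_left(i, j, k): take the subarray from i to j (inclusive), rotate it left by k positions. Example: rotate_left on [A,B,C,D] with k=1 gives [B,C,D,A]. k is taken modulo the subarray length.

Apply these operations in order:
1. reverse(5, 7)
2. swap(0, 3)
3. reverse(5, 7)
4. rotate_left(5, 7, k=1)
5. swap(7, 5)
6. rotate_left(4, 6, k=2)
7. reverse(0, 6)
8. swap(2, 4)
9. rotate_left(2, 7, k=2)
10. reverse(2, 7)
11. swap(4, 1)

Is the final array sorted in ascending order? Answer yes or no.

After 1 (reverse(5, 7)): [G, B, C, H, F, E, D, A]
After 2 (swap(0, 3)): [H, B, C, G, F, E, D, A]
After 3 (reverse(5, 7)): [H, B, C, G, F, A, D, E]
After 4 (rotate_left(5, 7, k=1)): [H, B, C, G, F, D, E, A]
After 5 (swap(7, 5)): [H, B, C, G, F, A, E, D]
After 6 (rotate_left(4, 6, k=2)): [H, B, C, G, E, F, A, D]
After 7 (reverse(0, 6)): [A, F, E, G, C, B, H, D]
After 8 (swap(2, 4)): [A, F, C, G, E, B, H, D]
After 9 (rotate_left(2, 7, k=2)): [A, F, E, B, H, D, C, G]
After 10 (reverse(2, 7)): [A, F, G, C, D, H, B, E]
After 11 (swap(4, 1)): [A, D, G, C, F, H, B, E]

Answer: no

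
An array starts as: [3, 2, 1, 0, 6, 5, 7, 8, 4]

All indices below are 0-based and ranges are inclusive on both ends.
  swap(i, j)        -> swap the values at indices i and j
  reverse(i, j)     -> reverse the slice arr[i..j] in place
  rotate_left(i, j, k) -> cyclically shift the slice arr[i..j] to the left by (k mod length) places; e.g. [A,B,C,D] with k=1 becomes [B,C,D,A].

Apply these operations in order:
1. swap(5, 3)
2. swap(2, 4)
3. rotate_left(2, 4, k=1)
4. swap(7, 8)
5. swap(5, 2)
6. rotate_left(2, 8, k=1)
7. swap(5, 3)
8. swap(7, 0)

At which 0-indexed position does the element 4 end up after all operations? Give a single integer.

Answer: 6

Derivation:
After 1 (swap(5, 3)): [3, 2, 1, 5, 6, 0, 7, 8, 4]
After 2 (swap(2, 4)): [3, 2, 6, 5, 1, 0, 7, 8, 4]
After 3 (rotate_left(2, 4, k=1)): [3, 2, 5, 1, 6, 0, 7, 8, 4]
After 4 (swap(7, 8)): [3, 2, 5, 1, 6, 0, 7, 4, 8]
After 5 (swap(5, 2)): [3, 2, 0, 1, 6, 5, 7, 4, 8]
After 6 (rotate_left(2, 8, k=1)): [3, 2, 1, 6, 5, 7, 4, 8, 0]
After 7 (swap(5, 3)): [3, 2, 1, 7, 5, 6, 4, 8, 0]
After 8 (swap(7, 0)): [8, 2, 1, 7, 5, 6, 4, 3, 0]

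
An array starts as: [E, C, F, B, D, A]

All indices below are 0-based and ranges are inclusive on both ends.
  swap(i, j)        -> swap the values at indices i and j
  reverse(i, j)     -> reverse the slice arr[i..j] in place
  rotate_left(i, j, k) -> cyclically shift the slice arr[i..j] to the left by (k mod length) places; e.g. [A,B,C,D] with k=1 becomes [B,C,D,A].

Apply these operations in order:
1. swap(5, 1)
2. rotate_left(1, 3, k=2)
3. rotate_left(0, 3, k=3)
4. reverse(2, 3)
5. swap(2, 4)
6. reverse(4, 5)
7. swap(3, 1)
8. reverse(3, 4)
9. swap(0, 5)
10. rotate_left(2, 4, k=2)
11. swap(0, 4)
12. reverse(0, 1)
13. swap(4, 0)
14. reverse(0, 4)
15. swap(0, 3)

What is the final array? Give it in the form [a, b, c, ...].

After 1 (swap(5, 1)): [E, A, F, B, D, C]
After 2 (rotate_left(1, 3, k=2)): [E, B, A, F, D, C]
After 3 (rotate_left(0, 3, k=3)): [F, E, B, A, D, C]
After 4 (reverse(2, 3)): [F, E, A, B, D, C]
After 5 (swap(2, 4)): [F, E, D, B, A, C]
After 6 (reverse(4, 5)): [F, E, D, B, C, A]
After 7 (swap(3, 1)): [F, B, D, E, C, A]
After 8 (reverse(3, 4)): [F, B, D, C, E, A]
After 9 (swap(0, 5)): [A, B, D, C, E, F]
After 10 (rotate_left(2, 4, k=2)): [A, B, E, D, C, F]
After 11 (swap(0, 4)): [C, B, E, D, A, F]
After 12 (reverse(0, 1)): [B, C, E, D, A, F]
After 13 (swap(4, 0)): [A, C, E, D, B, F]
After 14 (reverse(0, 4)): [B, D, E, C, A, F]
After 15 (swap(0, 3)): [C, D, E, B, A, F]

Answer: [C, D, E, B, A, F]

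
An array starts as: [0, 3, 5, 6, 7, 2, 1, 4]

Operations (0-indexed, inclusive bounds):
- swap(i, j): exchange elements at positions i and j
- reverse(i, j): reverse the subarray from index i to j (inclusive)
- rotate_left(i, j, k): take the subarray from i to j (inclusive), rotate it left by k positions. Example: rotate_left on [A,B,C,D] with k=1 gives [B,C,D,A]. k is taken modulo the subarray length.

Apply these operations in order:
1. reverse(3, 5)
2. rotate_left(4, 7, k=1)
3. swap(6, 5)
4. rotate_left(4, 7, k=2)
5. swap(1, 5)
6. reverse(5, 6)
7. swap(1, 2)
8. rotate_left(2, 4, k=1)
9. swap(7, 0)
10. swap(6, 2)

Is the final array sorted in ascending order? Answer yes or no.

Answer: no

Derivation:
After 1 (reverse(3, 5)): [0, 3, 5, 2, 7, 6, 1, 4]
After 2 (rotate_left(4, 7, k=1)): [0, 3, 5, 2, 6, 1, 4, 7]
After 3 (swap(6, 5)): [0, 3, 5, 2, 6, 4, 1, 7]
After 4 (rotate_left(4, 7, k=2)): [0, 3, 5, 2, 1, 7, 6, 4]
After 5 (swap(1, 5)): [0, 7, 5, 2, 1, 3, 6, 4]
After 6 (reverse(5, 6)): [0, 7, 5, 2, 1, 6, 3, 4]
After 7 (swap(1, 2)): [0, 5, 7, 2, 1, 6, 3, 4]
After 8 (rotate_left(2, 4, k=1)): [0, 5, 2, 1, 7, 6, 3, 4]
After 9 (swap(7, 0)): [4, 5, 2, 1, 7, 6, 3, 0]
After 10 (swap(6, 2)): [4, 5, 3, 1, 7, 6, 2, 0]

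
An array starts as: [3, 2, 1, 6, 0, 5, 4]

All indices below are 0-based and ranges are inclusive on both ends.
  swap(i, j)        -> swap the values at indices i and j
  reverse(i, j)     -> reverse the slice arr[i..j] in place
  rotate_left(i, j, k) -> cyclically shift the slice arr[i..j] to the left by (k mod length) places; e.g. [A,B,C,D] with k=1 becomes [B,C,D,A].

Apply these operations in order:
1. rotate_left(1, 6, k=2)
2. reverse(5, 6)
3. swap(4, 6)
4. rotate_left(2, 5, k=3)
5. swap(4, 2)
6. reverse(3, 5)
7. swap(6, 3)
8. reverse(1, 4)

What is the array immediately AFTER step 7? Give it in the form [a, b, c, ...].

Answer: [3, 6, 5, 4, 1, 0, 2]

Derivation:
After 1 (rotate_left(1, 6, k=2)): [3, 6, 0, 5, 4, 2, 1]
After 2 (reverse(5, 6)): [3, 6, 0, 5, 4, 1, 2]
After 3 (swap(4, 6)): [3, 6, 0, 5, 2, 1, 4]
After 4 (rotate_left(2, 5, k=3)): [3, 6, 1, 0, 5, 2, 4]
After 5 (swap(4, 2)): [3, 6, 5, 0, 1, 2, 4]
After 6 (reverse(3, 5)): [3, 6, 5, 2, 1, 0, 4]
After 7 (swap(6, 3)): [3, 6, 5, 4, 1, 0, 2]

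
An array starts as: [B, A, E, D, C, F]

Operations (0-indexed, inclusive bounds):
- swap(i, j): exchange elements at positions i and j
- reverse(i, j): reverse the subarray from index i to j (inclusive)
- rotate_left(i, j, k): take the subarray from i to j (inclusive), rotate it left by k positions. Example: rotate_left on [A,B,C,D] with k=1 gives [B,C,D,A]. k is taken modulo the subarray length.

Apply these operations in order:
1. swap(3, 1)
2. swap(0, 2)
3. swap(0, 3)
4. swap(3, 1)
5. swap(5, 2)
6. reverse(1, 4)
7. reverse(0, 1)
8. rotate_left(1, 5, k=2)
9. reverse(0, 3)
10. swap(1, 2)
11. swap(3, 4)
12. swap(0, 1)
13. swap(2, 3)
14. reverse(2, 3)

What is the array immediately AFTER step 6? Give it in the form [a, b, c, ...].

After 1 (swap(3, 1)): [B, D, E, A, C, F]
After 2 (swap(0, 2)): [E, D, B, A, C, F]
After 3 (swap(0, 3)): [A, D, B, E, C, F]
After 4 (swap(3, 1)): [A, E, B, D, C, F]
After 5 (swap(5, 2)): [A, E, F, D, C, B]
After 6 (reverse(1, 4)): [A, C, D, F, E, B]

Answer: [A, C, D, F, E, B]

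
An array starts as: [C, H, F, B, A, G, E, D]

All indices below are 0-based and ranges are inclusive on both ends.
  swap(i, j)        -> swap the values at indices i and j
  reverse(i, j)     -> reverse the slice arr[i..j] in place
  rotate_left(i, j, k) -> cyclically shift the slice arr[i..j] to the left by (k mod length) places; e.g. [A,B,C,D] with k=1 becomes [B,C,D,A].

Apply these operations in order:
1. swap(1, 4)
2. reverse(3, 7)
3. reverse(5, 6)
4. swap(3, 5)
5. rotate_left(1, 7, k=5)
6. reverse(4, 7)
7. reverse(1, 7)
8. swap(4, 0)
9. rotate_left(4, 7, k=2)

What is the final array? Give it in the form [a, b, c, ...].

After 1 (swap(1, 4)): [C, A, F, B, H, G, E, D]
After 2 (reverse(3, 7)): [C, A, F, D, E, G, H, B]
After 3 (reverse(5, 6)): [C, A, F, D, E, H, G, B]
After 4 (swap(3, 5)): [C, A, F, H, E, D, G, B]
After 5 (rotate_left(1, 7, k=5)): [C, G, B, A, F, H, E, D]
After 6 (reverse(4, 7)): [C, G, B, A, D, E, H, F]
After 7 (reverse(1, 7)): [C, F, H, E, D, A, B, G]
After 8 (swap(4, 0)): [D, F, H, E, C, A, B, G]
After 9 (rotate_left(4, 7, k=2)): [D, F, H, E, B, G, C, A]

Answer: [D, F, H, E, B, G, C, A]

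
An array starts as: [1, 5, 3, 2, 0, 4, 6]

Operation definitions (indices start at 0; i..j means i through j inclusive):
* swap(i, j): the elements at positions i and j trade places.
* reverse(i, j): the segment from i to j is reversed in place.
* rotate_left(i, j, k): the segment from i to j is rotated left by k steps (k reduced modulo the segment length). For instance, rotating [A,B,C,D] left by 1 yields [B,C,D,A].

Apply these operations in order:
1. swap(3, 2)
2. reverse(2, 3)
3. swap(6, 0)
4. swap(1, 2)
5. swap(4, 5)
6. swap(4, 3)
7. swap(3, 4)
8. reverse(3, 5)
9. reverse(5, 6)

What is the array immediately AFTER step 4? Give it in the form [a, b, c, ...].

After 1 (swap(3, 2)): [1, 5, 2, 3, 0, 4, 6]
After 2 (reverse(2, 3)): [1, 5, 3, 2, 0, 4, 6]
After 3 (swap(6, 0)): [6, 5, 3, 2, 0, 4, 1]
After 4 (swap(1, 2)): [6, 3, 5, 2, 0, 4, 1]

Answer: [6, 3, 5, 2, 0, 4, 1]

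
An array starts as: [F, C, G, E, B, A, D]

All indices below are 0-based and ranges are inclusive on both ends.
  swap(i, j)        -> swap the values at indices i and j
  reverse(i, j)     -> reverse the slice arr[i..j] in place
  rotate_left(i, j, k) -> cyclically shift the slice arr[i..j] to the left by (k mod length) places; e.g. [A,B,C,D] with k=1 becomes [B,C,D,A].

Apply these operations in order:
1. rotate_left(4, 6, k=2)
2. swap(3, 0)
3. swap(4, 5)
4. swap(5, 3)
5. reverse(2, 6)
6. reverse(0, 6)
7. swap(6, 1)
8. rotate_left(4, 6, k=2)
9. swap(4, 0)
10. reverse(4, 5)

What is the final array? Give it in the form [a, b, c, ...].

After 1 (rotate_left(4, 6, k=2)): [F, C, G, E, D, B, A]
After 2 (swap(3, 0)): [E, C, G, F, D, B, A]
After 3 (swap(4, 5)): [E, C, G, F, B, D, A]
After 4 (swap(5, 3)): [E, C, G, D, B, F, A]
After 5 (reverse(2, 6)): [E, C, A, F, B, D, G]
After 6 (reverse(0, 6)): [G, D, B, F, A, C, E]
After 7 (swap(6, 1)): [G, E, B, F, A, C, D]
After 8 (rotate_left(4, 6, k=2)): [G, E, B, F, D, A, C]
After 9 (swap(4, 0)): [D, E, B, F, G, A, C]
After 10 (reverse(4, 5)): [D, E, B, F, A, G, C]

Answer: [D, E, B, F, A, G, C]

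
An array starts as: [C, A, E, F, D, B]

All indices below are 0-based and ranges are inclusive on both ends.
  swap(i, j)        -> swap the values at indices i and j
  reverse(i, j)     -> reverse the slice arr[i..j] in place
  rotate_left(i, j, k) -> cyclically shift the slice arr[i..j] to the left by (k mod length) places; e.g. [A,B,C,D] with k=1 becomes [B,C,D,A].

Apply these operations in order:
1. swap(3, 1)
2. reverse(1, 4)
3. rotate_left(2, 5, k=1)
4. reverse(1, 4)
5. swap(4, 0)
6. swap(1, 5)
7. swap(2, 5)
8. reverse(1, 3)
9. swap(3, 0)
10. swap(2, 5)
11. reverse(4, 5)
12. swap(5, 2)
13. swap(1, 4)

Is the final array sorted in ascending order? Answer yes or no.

After 1 (swap(3, 1)): [C, F, E, A, D, B]
After 2 (reverse(1, 4)): [C, D, A, E, F, B]
After 3 (rotate_left(2, 5, k=1)): [C, D, E, F, B, A]
After 4 (reverse(1, 4)): [C, B, F, E, D, A]
After 5 (swap(4, 0)): [D, B, F, E, C, A]
After 6 (swap(1, 5)): [D, A, F, E, C, B]
After 7 (swap(2, 5)): [D, A, B, E, C, F]
After 8 (reverse(1, 3)): [D, E, B, A, C, F]
After 9 (swap(3, 0)): [A, E, B, D, C, F]
After 10 (swap(2, 5)): [A, E, F, D, C, B]
After 11 (reverse(4, 5)): [A, E, F, D, B, C]
After 12 (swap(5, 2)): [A, E, C, D, B, F]
After 13 (swap(1, 4)): [A, B, C, D, E, F]

Answer: yes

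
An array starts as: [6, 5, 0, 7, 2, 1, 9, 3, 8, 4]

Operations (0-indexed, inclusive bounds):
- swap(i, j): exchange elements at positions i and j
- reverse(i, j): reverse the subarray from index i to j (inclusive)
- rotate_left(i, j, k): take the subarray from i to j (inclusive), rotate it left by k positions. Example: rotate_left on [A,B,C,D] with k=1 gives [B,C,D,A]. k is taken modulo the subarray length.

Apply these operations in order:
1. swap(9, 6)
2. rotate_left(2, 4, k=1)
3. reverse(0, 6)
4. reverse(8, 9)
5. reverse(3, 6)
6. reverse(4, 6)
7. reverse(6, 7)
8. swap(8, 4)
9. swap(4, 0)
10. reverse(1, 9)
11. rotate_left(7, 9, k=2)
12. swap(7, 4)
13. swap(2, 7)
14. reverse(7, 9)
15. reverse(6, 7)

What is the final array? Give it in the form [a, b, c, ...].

Answer: [9, 8, 3, 5, 1, 7, 0, 4, 6, 2]

Derivation:
After 1 (swap(9, 6)): [6, 5, 0, 7, 2, 1, 4, 3, 8, 9]
After 2 (rotate_left(2, 4, k=1)): [6, 5, 7, 2, 0, 1, 4, 3, 8, 9]
After 3 (reverse(0, 6)): [4, 1, 0, 2, 7, 5, 6, 3, 8, 9]
After 4 (reverse(8, 9)): [4, 1, 0, 2, 7, 5, 6, 3, 9, 8]
After 5 (reverse(3, 6)): [4, 1, 0, 6, 5, 7, 2, 3, 9, 8]
After 6 (reverse(4, 6)): [4, 1, 0, 6, 2, 7, 5, 3, 9, 8]
After 7 (reverse(6, 7)): [4, 1, 0, 6, 2, 7, 3, 5, 9, 8]
After 8 (swap(8, 4)): [4, 1, 0, 6, 9, 7, 3, 5, 2, 8]
After 9 (swap(4, 0)): [9, 1, 0, 6, 4, 7, 3, 5, 2, 8]
After 10 (reverse(1, 9)): [9, 8, 2, 5, 3, 7, 4, 6, 0, 1]
After 11 (rotate_left(7, 9, k=2)): [9, 8, 2, 5, 3, 7, 4, 1, 6, 0]
After 12 (swap(7, 4)): [9, 8, 2, 5, 1, 7, 4, 3, 6, 0]
After 13 (swap(2, 7)): [9, 8, 3, 5, 1, 7, 4, 2, 6, 0]
After 14 (reverse(7, 9)): [9, 8, 3, 5, 1, 7, 4, 0, 6, 2]
After 15 (reverse(6, 7)): [9, 8, 3, 5, 1, 7, 0, 4, 6, 2]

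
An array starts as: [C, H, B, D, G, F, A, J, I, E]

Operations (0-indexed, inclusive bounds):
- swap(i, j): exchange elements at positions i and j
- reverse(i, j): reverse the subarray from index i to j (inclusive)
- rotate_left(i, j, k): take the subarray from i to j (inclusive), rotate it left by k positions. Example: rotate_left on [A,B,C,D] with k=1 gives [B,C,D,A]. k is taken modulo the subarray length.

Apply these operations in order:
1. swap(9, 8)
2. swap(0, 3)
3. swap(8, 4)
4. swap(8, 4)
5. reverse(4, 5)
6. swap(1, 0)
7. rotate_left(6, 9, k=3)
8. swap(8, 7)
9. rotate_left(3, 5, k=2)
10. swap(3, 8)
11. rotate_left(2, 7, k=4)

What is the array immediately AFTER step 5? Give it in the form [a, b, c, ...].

Answer: [D, H, B, C, F, G, A, J, E, I]

Derivation:
After 1 (swap(9, 8)): [C, H, B, D, G, F, A, J, E, I]
After 2 (swap(0, 3)): [D, H, B, C, G, F, A, J, E, I]
After 3 (swap(8, 4)): [D, H, B, C, E, F, A, J, G, I]
After 4 (swap(8, 4)): [D, H, B, C, G, F, A, J, E, I]
After 5 (reverse(4, 5)): [D, H, B, C, F, G, A, J, E, I]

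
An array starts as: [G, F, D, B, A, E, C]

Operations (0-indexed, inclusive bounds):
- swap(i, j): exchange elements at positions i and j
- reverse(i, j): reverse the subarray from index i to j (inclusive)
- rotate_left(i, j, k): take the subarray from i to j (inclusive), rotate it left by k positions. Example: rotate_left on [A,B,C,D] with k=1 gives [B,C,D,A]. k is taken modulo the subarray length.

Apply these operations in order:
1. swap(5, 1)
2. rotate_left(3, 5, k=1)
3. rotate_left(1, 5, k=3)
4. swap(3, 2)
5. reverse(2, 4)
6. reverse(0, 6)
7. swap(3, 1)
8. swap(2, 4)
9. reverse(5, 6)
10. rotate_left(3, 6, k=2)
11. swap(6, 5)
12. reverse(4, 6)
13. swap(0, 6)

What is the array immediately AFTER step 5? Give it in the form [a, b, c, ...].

After 1 (swap(5, 1)): [G, E, D, B, A, F, C]
After 2 (rotate_left(3, 5, k=1)): [G, E, D, A, F, B, C]
After 3 (rotate_left(1, 5, k=3)): [G, F, B, E, D, A, C]
After 4 (swap(3, 2)): [G, F, E, B, D, A, C]
After 5 (reverse(2, 4)): [G, F, D, B, E, A, C]

Answer: [G, F, D, B, E, A, C]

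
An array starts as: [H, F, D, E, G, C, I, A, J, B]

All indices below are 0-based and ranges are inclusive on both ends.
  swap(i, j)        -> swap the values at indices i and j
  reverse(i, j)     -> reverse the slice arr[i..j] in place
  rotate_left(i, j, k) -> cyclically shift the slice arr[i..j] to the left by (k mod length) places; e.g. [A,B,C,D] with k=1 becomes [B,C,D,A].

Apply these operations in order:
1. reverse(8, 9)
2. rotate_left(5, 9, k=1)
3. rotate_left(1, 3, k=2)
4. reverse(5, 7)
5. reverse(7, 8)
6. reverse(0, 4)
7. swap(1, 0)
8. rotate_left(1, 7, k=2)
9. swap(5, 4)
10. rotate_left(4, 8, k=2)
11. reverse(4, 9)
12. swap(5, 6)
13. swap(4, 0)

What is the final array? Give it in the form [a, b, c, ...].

After 1 (reverse(8, 9)): [H, F, D, E, G, C, I, A, B, J]
After 2 (rotate_left(5, 9, k=1)): [H, F, D, E, G, I, A, B, J, C]
After 3 (rotate_left(1, 3, k=2)): [H, E, F, D, G, I, A, B, J, C]
After 4 (reverse(5, 7)): [H, E, F, D, G, B, A, I, J, C]
After 5 (reverse(7, 8)): [H, E, F, D, G, B, A, J, I, C]
After 6 (reverse(0, 4)): [G, D, F, E, H, B, A, J, I, C]
After 7 (swap(1, 0)): [D, G, F, E, H, B, A, J, I, C]
After 8 (rotate_left(1, 7, k=2)): [D, E, H, B, A, J, G, F, I, C]
After 9 (swap(5, 4)): [D, E, H, B, J, A, G, F, I, C]
After 10 (rotate_left(4, 8, k=2)): [D, E, H, B, G, F, I, J, A, C]
After 11 (reverse(4, 9)): [D, E, H, B, C, A, J, I, F, G]
After 12 (swap(5, 6)): [D, E, H, B, C, J, A, I, F, G]
After 13 (swap(4, 0)): [C, E, H, B, D, J, A, I, F, G]

Answer: [C, E, H, B, D, J, A, I, F, G]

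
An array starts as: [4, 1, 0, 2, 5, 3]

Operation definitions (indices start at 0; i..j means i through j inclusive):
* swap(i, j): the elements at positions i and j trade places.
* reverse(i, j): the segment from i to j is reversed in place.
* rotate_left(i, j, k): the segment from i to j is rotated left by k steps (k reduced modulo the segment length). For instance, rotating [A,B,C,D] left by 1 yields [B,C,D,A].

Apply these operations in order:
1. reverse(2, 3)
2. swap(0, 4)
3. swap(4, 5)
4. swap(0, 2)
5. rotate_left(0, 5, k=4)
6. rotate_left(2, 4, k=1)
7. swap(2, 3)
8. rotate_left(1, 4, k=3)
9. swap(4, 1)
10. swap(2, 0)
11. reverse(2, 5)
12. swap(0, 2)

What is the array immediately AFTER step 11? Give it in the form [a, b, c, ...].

After 1 (reverse(2, 3)): [4, 1, 2, 0, 5, 3]
After 2 (swap(0, 4)): [5, 1, 2, 0, 4, 3]
After 3 (swap(4, 5)): [5, 1, 2, 0, 3, 4]
After 4 (swap(0, 2)): [2, 1, 5, 0, 3, 4]
After 5 (rotate_left(0, 5, k=4)): [3, 4, 2, 1, 5, 0]
After 6 (rotate_left(2, 4, k=1)): [3, 4, 1, 5, 2, 0]
After 7 (swap(2, 3)): [3, 4, 5, 1, 2, 0]
After 8 (rotate_left(1, 4, k=3)): [3, 2, 4, 5, 1, 0]
After 9 (swap(4, 1)): [3, 1, 4, 5, 2, 0]
After 10 (swap(2, 0)): [4, 1, 3, 5, 2, 0]
After 11 (reverse(2, 5)): [4, 1, 0, 2, 5, 3]

Answer: [4, 1, 0, 2, 5, 3]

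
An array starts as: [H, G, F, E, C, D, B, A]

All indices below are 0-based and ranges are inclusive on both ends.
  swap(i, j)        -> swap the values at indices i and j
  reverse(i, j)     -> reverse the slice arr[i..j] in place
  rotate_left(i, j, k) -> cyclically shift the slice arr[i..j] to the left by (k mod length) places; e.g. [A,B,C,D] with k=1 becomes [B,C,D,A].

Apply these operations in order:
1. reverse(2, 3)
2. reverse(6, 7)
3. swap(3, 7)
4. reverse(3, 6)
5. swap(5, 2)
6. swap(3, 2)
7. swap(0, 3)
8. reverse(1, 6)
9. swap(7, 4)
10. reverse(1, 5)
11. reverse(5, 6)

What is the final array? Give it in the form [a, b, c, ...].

Answer: [C, A, F, D, E, G, B, H]

Derivation:
After 1 (reverse(2, 3)): [H, G, E, F, C, D, B, A]
After 2 (reverse(6, 7)): [H, G, E, F, C, D, A, B]
After 3 (swap(3, 7)): [H, G, E, B, C, D, A, F]
After 4 (reverse(3, 6)): [H, G, E, A, D, C, B, F]
After 5 (swap(5, 2)): [H, G, C, A, D, E, B, F]
After 6 (swap(3, 2)): [H, G, A, C, D, E, B, F]
After 7 (swap(0, 3)): [C, G, A, H, D, E, B, F]
After 8 (reverse(1, 6)): [C, B, E, D, H, A, G, F]
After 9 (swap(7, 4)): [C, B, E, D, F, A, G, H]
After 10 (reverse(1, 5)): [C, A, F, D, E, B, G, H]
After 11 (reverse(5, 6)): [C, A, F, D, E, G, B, H]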